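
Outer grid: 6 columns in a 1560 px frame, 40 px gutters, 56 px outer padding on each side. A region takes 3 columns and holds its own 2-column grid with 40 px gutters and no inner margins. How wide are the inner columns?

Inside the margins: 1560 − 112 = 1448 px.
Subtracting 5 gutters of 40 leaves 1248 for 6 columns, so c = 208 px.
3-column span = 3·208 + 2·40 = 704 px.
2d + 1·40 = 704 → 2d = 664 → d = 332 px.

332 px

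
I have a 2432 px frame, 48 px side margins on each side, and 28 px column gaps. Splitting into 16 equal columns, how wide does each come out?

Content width = 2432 − 2·48 = 2336 px.
16 columns + 15 column gaps: 16c + 15·28 = 2336.
16c = 2336 − 420 = 1916, so c = 119.75 px.

119.75 px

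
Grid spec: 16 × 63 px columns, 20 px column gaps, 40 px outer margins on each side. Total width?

1388 px

Total width: 2·40 + 16·63 + 15·20 = 1388 px.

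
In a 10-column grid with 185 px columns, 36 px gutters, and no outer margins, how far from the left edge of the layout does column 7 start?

1326 px

No margin, so column 7 starts at 6·(column + gutter) = 6·221 = 1326 px.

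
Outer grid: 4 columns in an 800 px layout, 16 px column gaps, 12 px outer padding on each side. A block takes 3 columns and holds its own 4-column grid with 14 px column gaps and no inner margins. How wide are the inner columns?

Subtract both margins: 800 − 2·12 = 776 px.
4 columns + 3 column gaps: 4c + 3·16 = 776.
4c = 776 − 48 = 728, so c = 182 px.
3-column span = 3·182 + 2·16 = 578 px.
4d + 3·14 = 578 → 4d = 536 → d = 134 px.

134 px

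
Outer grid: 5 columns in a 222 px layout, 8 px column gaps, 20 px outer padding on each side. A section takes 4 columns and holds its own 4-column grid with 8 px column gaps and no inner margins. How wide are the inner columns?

30 px

Inside the margins: 222 − 40 = 182 px.
5c + 4·8 = 182 → 5c = 150 → c = 30 px.
4-column span = 4·30 + 3·8 = 144 px.
144 − 3·8 = 120; ÷4 gives d = 30 px.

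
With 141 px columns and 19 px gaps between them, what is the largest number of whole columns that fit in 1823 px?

11 columns: 11·141 + 10·19 = 1741 px ≤ 1823.
12 columns: 1901 px > 1823. So 11.

11 columns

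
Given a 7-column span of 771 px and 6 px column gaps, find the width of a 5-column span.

Subtracting 6 column gaps of 6 leaves 735 for 7 columns, so c = 105 px.
Span of 5: 5·105 + 4·6 = 525 + 24 = 549 px.

549 px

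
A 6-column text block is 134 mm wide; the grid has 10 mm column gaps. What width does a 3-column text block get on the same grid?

6 columns + 5 column gaps: 6c + 5·10 = 134.
6c = 134 − 50 = 84, so c = 14 mm.
Span of 3: 3·14 + 2·10 = 42 + 20 = 62 mm.

62 mm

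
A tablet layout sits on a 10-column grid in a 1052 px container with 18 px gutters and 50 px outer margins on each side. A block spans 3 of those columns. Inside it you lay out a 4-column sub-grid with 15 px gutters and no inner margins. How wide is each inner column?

Outer content = 1052 − 2·50 = 952 px.
Subtracting 9 gutters of 18 leaves 790 for 10 columns, so c = 79 px.
3-column span = 3·79 + 2·18 = 273 px.
4d + 3·15 = 273 → 4d = 228 → d = 57 px.

57 px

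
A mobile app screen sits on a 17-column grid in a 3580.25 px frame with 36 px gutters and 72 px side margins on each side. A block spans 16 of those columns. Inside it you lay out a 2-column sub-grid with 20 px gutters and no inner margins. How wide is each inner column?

1606 px

Subtract both margins: 3580.25 − 2·72 = 3436.25 px.
17 columns + 16 gutters: 17c + 16·36 = 3436.25.
17c = 3436.25 − 576 = 2860.25, so c = 168.25 px.
16 columns plus 15 gutters: 2692 + 540 = 3232 px.
Subtracting 1 gutter of 20 leaves 3212 for 2 columns, so d = 1606 px.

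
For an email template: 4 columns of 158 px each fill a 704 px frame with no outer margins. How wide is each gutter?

Columns use 632 px, leaving 72 px across 3 gutters = 24 px each.

24 px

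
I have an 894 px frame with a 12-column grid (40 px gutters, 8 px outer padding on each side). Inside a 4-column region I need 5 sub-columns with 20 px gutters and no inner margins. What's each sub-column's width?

37.2 px

Subtract both margins: 894 − 2·8 = 878 px.
Subtracting 11 gutters of 40 leaves 438 for 12 columns, so c = 36.5 px.
4-column span = 4·36.5 + 3·40 = 266 px.
5 columns + 4 gutters: 5d + 4·20 = 266.
5d = 266 − 80 = 186, so d = 37.2 px.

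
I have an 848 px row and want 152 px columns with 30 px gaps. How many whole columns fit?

4 columns

k columns need k·152 + (k−1)·30 = k·182 − 30.
k·182 − 30 ≤ 848 → k ≤ 878 / 182 ≈ 4.82, so k = 4.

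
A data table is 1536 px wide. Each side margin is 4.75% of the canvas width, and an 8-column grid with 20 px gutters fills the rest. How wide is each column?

156.26 px

Margins: 4.75% × 1536 = 72.96 px each, so content = 1536 − 145.92 = 1390.08 px.
8c + 7·20 = 1390.08 → 8c = 1250.08 → c = 156.26 px.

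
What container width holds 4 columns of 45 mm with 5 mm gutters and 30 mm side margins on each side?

255 mm

Total width: 2·30 + 4·45 + 3·5 = 255 mm.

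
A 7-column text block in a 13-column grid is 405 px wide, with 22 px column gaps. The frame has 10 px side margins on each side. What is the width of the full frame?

791 px

405 − 6·22 = 273; ÷7 gives c = 39 px.
Total width: 2·10 + 13·39 + 12·22 = 791 px.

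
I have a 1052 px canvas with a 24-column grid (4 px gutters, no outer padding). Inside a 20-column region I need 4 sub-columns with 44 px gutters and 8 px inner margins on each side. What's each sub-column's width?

24c + 23·4 = 1052 → 24c = 960 → c = 40 px.
Span of 20: 20·40 + 19·4 = 800 + 76 = 876 px.
Inner content = 876 − 2·8 = 860 px.
Subtracting 3 gutters of 44 leaves 728 for 4 columns, so d = 182 px.

182 px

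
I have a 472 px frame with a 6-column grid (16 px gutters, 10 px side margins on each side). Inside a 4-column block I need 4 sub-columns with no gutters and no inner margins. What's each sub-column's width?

Subtract both margins: 472 − 2·10 = 452 px.
Subtracting 5 gutters of 16 leaves 372 for 6 columns, so c = 62 px.
4 columns plus 3 gutters: 248 + 48 = 296 px.
296 / 4 = 74 px per column.

74 px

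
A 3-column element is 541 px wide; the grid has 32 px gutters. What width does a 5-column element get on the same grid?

923 px

3c + 2·32 = 541 → 3c = 477 → c = 159 px.
5 columns plus 4 gutters: 795 + 128 = 923 px.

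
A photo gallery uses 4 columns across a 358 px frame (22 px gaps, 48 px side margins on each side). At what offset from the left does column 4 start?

Inside the margins: 358 − 96 = 262 px.
4 columns + 3 gaps: 4c + 3·22 = 262.
4c = 262 − 66 = 196, so c = 49 px.
Each column+gutter stride is 71 px; 3 of them past the 48 px margin is 48 + 213 = 261 px.

261 px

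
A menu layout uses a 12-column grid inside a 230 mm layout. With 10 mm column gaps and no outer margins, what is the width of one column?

10 mm

230 − 11·10 = 120; ÷12 gives c = 10 mm.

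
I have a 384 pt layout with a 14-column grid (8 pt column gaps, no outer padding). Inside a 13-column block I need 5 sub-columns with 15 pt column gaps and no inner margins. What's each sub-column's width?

Subtracting 13 column gaps of 8 leaves 280 for 14 columns, so c = 20 pt.
13 columns plus 12 column gaps: 260 + 96 = 356 pt.
356 − 4·15 = 296; ÷5 gives d = 59.2 pt.

59.2 pt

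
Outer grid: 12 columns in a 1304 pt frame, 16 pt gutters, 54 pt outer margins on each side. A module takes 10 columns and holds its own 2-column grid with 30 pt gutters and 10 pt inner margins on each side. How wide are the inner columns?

472 pt

Outer content = 1304 − 2·54 = 1196 pt.
1196 − 11·16 = 1020; ÷12 gives c = 85 pt.
10 columns plus 9 gutters: 850 + 144 = 994 pt.
Inner content = 994 − 2·10 = 974 pt.
2d + 1·30 = 974 → 2d = 944 → d = 472 pt.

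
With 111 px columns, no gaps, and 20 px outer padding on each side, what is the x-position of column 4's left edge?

Before column 4: the margin + 3 columns + 3 gaps.
Offset = 20 + 3·(111 + 0) = 20 + 333 = 353 px.

353 px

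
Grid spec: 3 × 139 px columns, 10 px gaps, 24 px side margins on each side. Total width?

485 px

Adding margins, columns and gutters: 48 + 417 + 20 = 485 px.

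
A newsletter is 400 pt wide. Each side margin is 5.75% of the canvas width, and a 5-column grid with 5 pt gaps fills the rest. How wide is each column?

400 × (1 − 2·5.75%) = 400 × 88.5% = 354 pt for the columns.
Subtracting 4 gaps of 5 leaves 334 for 5 columns, so c = 66.8 pt.

66.8 pt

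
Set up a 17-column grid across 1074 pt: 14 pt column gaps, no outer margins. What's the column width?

50 pt

17c + 16·14 = 1074 → 17c = 850 → c = 50 pt.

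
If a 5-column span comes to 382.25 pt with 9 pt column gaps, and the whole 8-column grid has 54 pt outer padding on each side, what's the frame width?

5 columns + 4 column gaps: 5c + 4·9 = 382.25.
5c = 382.25 − 36 = 346.25, so c = 69.25 pt.
Total width: 2·54 + 8·69.25 + 7·9 = 725 pt.

725 pt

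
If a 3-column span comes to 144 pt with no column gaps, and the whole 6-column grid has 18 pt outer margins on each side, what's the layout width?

324 pt

3c = 144 → c = 48 pt.
Summing: 36 + 288 = 324 pt.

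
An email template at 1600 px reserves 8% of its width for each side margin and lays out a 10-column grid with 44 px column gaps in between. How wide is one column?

Margins: 8% × 1600 = 128 px each, so content = 1600 − 256 = 1344 px.
1344 − 9·44 = 948; ÷10 gives c = 94.8 px.

94.8 px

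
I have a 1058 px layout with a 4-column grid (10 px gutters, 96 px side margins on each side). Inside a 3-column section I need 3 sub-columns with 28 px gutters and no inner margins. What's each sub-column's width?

197 px

Inside the margins: 1058 − 192 = 866 px.
4 columns + 3 gutters: 4c + 3·10 = 866.
4c = 866 − 30 = 836, so c = 209 px.
3-column span = 3·209 + 2·10 = 647 px.
3 columns + 2 gutters: 3d + 2·28 = 647.
3d = 647 − 56 = 591, so d = 197 px.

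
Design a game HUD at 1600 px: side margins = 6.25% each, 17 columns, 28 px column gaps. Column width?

56 px

1600 × (1 − 2·6.25%) = 1600 × 87.5% = 1400 px for the columns.
17 columns + 16 column gaps: 17c + 16·28 = 1400.
17c = 1400 − 448 = 952, so c = 56 px.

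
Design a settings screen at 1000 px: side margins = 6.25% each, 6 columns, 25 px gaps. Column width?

125 px

Margins: 6.25% × 1000 = 62.5 px each, so content = 1000 − 125 = 875 px.
6c + 5·25 = 875 → 6c = 750 → c = 125 px.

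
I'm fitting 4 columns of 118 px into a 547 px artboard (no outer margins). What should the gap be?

4 columns take 4·118 = 472 px; remaining 75 splits into 3 gaps.
g = 75 / 3 = 25 px.

25 px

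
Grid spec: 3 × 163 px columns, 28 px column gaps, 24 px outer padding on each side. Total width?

593 px

Adding margins, columns and gutters: 48 + 489 + 56 = 593 px.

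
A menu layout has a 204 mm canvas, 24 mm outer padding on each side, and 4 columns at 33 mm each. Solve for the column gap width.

Content width = 204 − 2·24 = 156 mm.
Columns use 132 mm, leaving 24 mm across 3 column gaps = 8 mm each.

8 mm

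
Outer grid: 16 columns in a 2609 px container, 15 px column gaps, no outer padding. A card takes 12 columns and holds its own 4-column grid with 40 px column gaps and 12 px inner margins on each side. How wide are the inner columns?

452.25 px

Subtracting 15 column gaps of 15 leaves 2384 for 16 columns, so c = 149 px.
12-column span = 12·149 + 11·15 = 1953 px.
Inner content = 1953 − 2·12 = 1929 px.
Subtracting 3 column gaps of 40 leaves 1809 for 4 columns, so d = 452.25 px.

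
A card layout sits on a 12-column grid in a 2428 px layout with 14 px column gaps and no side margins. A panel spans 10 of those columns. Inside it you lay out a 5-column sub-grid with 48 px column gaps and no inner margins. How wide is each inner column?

12c + 11·14 = 2428 → 12c = 2274 → c = 189.5 px.
10-column span = 10·189.5 + 9·14 = 2021 px.
5d + 4·48 = 2021 → 5d = 1829 → d = 365.8 px.

365.8 px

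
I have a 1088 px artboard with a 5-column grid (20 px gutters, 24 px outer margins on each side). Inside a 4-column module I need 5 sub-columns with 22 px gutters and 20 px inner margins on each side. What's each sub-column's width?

140 px

Subtract both margins: 1088 − 2·24 = 1040 px.
5 columns + 4 gutters: 5c + 4·20 = 1040.
5c = 1040 − 80 = 960, so c = 192 px.
Span of 4: 4·192 + 3·20 = 768 + 60 = 828 px.
Inner content = 828 − 2·20 = 788 px.
Subtracting 4 gutters of 22 leaves 700 for 5 columns, so d = 140 px.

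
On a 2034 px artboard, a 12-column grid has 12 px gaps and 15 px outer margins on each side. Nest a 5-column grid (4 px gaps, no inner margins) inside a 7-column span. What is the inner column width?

229.6 px

Take off 30 px of margins, leaving 2004 px.
2004 − 11·12 = 1872; ÷12 gives c = 156 px.
Span of 7: 7·156 + 6·12 = 1092 + 72 = 1164 px.
Subtracting 4 gaps of 4 leaves 1148 for 5 columns, so d = 229.6 px.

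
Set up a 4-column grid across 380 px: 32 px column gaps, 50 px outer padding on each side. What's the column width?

Inside the margins: 380 − 100 = 280 px.
Subtracting 3 column gaps of 32 leaves 184 for 4 columns, so c = 46 px.

46 px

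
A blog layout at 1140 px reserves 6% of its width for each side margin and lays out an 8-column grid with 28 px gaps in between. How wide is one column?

Each margin = 6% of 1140 = 68.4 px; content = 1140 − 2·68.4 = 1003.2 px.
8 columns + 7 gaps: 8c + 7·28 = 1003.2.
8c = 1003.2 − 196 = 807.2, so c = 100.9 px.

100.9 px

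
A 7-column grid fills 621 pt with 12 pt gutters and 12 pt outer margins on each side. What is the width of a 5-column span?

Take off 24 pt of margins, leaving 597 pt.
Subtracting 6 gutters of 12 leaves 525 for 7 columns, so c = 75 pt.
Span of 5: 5·75 + 4·12 = 375 + 48 = 423 pt.

423 pt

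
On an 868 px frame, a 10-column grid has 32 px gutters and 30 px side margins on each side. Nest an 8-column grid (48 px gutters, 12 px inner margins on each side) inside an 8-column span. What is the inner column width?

35 px

Inside the margins: 868 − 60 = 808 px.
Subtracting 9 gutters of 32 leaves 520 for 10 columns, so c = 52 px.
8-column span = 8·52 + 7·32 = 640 px.
Inner content = 640 − 2·12 = 616 px.
8 columns + 7 gutters: 8d + 7·48 = 616.
8d = 616 − 336 = 280, so d = 35 px.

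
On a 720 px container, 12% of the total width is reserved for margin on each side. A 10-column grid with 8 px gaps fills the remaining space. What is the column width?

Margins: 12% × 720 = 86.4 px each, so content = 720 − 172.8 = 547.2 px.
547.2 − 9·8 = 475.2; ÷10 gives c = 47.52 px.

47.52 px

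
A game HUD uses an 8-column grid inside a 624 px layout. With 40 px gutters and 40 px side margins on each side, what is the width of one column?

33 px

Take off 80 px of margins, leaving 544 px.
8c + 7·40 = 544 → 8c = 264 → c = 33 px.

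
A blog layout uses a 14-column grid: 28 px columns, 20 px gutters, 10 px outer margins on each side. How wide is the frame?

Total width: 2·10 + 14·28 + 13·20 = 672 px.

672 px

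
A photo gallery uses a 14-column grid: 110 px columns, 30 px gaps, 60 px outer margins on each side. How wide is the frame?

Frame = 2·60 + 14·110 + 13·30 = 120 + 1540 + 390 = 2050 px.

2050 px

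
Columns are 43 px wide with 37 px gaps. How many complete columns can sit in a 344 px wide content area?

k columns need k·43 + (k−1)·37 = k·80 − 37.
k·80 − 37 ≤ 344 → k ≤ 381 / 80 ≈ 4.76, so k = 4.

4 columns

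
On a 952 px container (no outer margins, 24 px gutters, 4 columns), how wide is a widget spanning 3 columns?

4 columns + 3 gutters: 4c + 3·24 = 952.
4c = 952 − 72 = 880, so c = 220 px.
Span of 3: 3·220 + 2·24 = 660 + 48 = 708 px.

708 px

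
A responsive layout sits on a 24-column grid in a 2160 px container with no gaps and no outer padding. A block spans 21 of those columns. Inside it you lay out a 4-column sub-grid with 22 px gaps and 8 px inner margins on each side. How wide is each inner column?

24c = 2160 → c = 90 px.
With no gaps, 21 columns span 21·90 = 1890 px.
Inner content = 1890 − 2·8 = 1874 px.
4d + 3·22 = 1874 → 4d = 1808 → d = 452 px.

452 px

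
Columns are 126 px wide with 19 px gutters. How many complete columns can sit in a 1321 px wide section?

9 columns: 9·126 + 8·19 = 1286 px ≤ 1321.
10 columns: 1431 px > 1321. So 9.

9 columns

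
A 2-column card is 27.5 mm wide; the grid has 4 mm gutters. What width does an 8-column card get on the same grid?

122 mm

27.5 − 1·4 = 23.5; ÷2 gives c = 11.75 mm.
8-column span = 8·11.75 + 7·4 = 122 mm.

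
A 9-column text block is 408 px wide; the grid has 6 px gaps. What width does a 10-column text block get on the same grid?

454 px

9c + 8·6 = 408 → 9c = 360 → c = 40 px.
10 columns plus 9 gaps: 400 + 54 = 454 px.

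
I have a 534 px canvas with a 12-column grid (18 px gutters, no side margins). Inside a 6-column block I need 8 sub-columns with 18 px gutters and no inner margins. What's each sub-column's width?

12 columns + 11 gutters: 12c + 11·18 = 534.
12c = 534 − 198 = 336, so c = 28 px.
6-column span = 6·28 + 5·18 = 258 px.
258 − 7·18 = 132; ÷8 gives d = 16.5 px.

16.5 px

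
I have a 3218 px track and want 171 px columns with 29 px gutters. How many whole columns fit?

16 columns

16 columns: 16·171 + 15·29 = 3171 px ≤ 3218.
17 columns: 3371 px > 3218. So 16.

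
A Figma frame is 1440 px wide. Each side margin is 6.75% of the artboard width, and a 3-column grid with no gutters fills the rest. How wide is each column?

Each margin = 6.75% of 1440 = 97.2 px; content = 1440 − 2·97.2 = 1245.6 px.
1245.6 / 3 = 415.2 px per column.

415.2 px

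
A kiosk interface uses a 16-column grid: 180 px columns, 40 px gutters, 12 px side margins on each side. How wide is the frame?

Frame = 2·12 + 16·180 + 15·40 = 24 + 2880 + 600 = 3504 px.

3504 px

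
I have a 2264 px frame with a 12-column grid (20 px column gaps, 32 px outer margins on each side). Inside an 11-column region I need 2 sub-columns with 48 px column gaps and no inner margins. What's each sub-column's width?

Inside the margins: 2264 − 64 = 2200 px.
12c + 11·20 = 2200 → 12c = 1980 → c = 165 px.
Span of 11: 11·165 + 10·20 = 1815 + 200 = 2015 px.
2d + 1·48 = 2015 → 2d = 1967 → d = 983.5 px.

983.5 px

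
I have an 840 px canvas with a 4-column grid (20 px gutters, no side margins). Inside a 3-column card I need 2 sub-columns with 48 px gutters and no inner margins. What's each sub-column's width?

288.5 px

Subtracting 3 gutters of 20 leaves 780 for 4 columns, so c = 195 px.
3-column span = 3·195 + 2·20 = 625 px.
2d + 1·48 = 625 → 2d = 577 → d = 288.5 px.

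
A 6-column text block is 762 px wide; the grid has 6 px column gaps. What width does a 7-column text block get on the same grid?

6 columns + 5 column gaps: 6c + 5·6 = 762.
6c = 762 − 30 = 732, so c = 122 px.
7 columns plus 6 column gaps: 854 + 36 = 890 px.

890 px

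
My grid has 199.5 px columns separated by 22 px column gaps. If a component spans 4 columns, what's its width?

864 px

4 columns plus 3 column gaps: 798 + 66 = 864 px.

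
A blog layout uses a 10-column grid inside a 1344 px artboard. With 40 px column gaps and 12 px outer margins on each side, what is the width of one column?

96 px

Take off 24 px of margins, leaving 1320 px.
10c + 9·40 = 1320 → 10c = 960 → c = 96 px.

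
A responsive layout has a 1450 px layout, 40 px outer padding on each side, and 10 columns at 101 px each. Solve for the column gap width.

Subtract both margins: 1450 − 2·40 = 1370 px.
10·101 + 9g = 1370 → 9g = 360 → g = 40 px.

40 px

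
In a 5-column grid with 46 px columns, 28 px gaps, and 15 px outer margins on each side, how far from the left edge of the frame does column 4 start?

Each column+gutter stride is 74 px; 3 of them past the 15 px margin is 15 + 222 = 237 px.

237 px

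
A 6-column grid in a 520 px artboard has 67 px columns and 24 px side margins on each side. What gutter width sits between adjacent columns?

Inside the margins: 520 − 48 = 472 px.
6·67 + 5g = 472 → 5g = 70 → g = 14 px.

14 px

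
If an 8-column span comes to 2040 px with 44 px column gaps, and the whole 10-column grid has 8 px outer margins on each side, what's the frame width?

8c + 7·44 = 2040 → 8c = 1732 → c = 216.5 px.
Frame = 2·8 + 10·216.5 + 9·44 = 16 + 2165 + 396 = 2577 px.

2577 px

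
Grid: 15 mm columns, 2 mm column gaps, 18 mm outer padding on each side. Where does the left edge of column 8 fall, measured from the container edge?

Column 8 starts at margin + 7·(column + gutter) = 18 + 7·17 = 137 mm.

137 mm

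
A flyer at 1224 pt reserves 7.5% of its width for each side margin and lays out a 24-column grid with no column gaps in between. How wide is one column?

Margins: 7.5% × 1224 = 91.8 pt each, so content = 1224 − 183.6 = 1040.4 pt.
With no column gaps, each column is 1040.4/24 = 43.35 pt.

43.35 pt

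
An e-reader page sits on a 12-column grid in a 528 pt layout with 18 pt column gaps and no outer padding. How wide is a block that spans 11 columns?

482.5 pt

12c + 11·18 = 528 → 12c = 330 → c = 27.5 pt.
11 columns plus 10 column gaps: 302.5 + 180 = 482.5 pt.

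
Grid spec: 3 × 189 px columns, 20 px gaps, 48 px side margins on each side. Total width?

703 px

Adding margins, columns and gutters: 96 + 567 + 40 = 703 px.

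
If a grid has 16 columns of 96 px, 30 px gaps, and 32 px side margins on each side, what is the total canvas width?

2050 px

Total width: 2·32 + 16·96 + 15·30 = 2050 px.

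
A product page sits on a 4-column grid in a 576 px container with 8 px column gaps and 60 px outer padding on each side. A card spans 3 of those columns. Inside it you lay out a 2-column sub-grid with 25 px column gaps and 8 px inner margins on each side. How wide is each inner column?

149.5 px

Inside the margins: 576 − 120 = 456 px.
4c + 3·8 = 456 → 4c = 432 → c = 108 px.
3-column span = 3·108 + 2·8 = 340 px.
Inner content = 340 − 2·8 = 324 px.
2d + 1·25 = 324 → 2d = 299 → d = 149.5 px.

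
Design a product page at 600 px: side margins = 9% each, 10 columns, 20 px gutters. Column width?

600 × (1 − 2·9%) = 600 × 82% = 492 px for the columns.
10c + 9·20 = 492 → 10c = 312 → c = 31.2 px.

31.2 px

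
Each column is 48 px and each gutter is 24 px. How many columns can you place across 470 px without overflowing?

6 columns

6 columns: 6·48 + 5·24 = 408 px ≤ 470.
7 columns: 480 px > 470. So 6.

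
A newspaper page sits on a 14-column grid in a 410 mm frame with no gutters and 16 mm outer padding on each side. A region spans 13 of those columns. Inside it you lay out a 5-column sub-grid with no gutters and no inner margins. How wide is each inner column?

70.2 mm

Inside the margins: 410 − 32 = 378 mm.
14c = 378 → c = 27 mm.
13-column span = 13·27 = 351 mm.
5d = 351 → d = 70.2 mm.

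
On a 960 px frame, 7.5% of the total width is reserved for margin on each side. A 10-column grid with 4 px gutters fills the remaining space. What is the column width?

Margins: 7.5% × 960 = 72 px each, so content = 960 − 144 = 816 px.
816 − 9·4 = 780; ÷10 gives c = 78 px.

78 px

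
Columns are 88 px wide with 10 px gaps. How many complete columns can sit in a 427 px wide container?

k columns need k·88 + (k−1)·10 = k·98 − 10.
k·98 − 10 ≤ 427 → k ≤ 437 / 98 ≈ 4.46, so k = 4.

4 columns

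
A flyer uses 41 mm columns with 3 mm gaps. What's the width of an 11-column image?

481 mm

11-column span = 11·41 + 10·3 = 481 mm.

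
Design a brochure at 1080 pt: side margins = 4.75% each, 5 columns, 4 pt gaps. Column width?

192.28 pt

Margins: 4.75% × 1080 = 51.3 pt each, so content = 1080 − 102.6 = 977.4 pt.
5c + 4·4 = 977.4 → 5c = 961.4 → c = 192.28 pt.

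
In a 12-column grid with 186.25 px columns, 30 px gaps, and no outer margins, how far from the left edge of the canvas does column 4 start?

648.75 px

Before column 4: 3 columns + 3 gaps.
Offset = 3·(186.25 + 30) = 3·216.25 = 648.75 px.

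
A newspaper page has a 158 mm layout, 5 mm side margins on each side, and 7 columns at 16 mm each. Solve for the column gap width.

Inside the margins: 158 − 10 = 148 mm.
Columns use 112 mm, leaving 36 mm across 6 column gaps = 6 mm each.

6 mm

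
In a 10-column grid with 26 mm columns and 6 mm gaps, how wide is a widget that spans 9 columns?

9-column span = 9·26 + 8·6 = 282 mm.

282 mm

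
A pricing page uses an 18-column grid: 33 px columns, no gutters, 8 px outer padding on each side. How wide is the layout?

Summing: 16 + 594 = 610 px.

610 px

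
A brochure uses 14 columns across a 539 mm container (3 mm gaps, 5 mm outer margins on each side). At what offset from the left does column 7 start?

Subtract both margins: 539 − 2·5 = 529 mm.
529 − 13·3 = 490; ÷14 gives c = 35 mm.
Each column+gutter stride is 38 mm; 6 of them past the 5 mm margin is 5 + 228 = 233 mm.

233 mm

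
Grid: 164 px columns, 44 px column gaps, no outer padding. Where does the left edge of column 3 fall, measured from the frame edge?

416 px

No margin, so column 3 starts at 2·(column + gutter) = 2·208 = 416 px.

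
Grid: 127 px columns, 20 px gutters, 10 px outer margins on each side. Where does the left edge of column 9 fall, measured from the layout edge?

Each column+gutter stride is 147 px; 8 of them past the 10 px margin is 10 + 1176 = 1186 px.

1186 px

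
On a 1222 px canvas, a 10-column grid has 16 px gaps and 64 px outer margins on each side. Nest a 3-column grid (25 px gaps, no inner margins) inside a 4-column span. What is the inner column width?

126 px

Inside the margins: 1222 − 128 = 1094 px.
10c + 9·16 = 1094 → 10c = 950 → c = 95 px.
4 columns plus 3 gaps: 380 + 48 = 428 px.
Subtracting 2 gaps of 25 leaves 378 for 3 columns, so d = 126 px.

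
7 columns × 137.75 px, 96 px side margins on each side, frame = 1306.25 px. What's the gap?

25 px

Take off 192 px of margins, leaving 1114.25 px.
7 columns take 7·137.75 = 964.25 px; remaining 150 splits into 6 gaps.
g = 150 / 6 = 25 px.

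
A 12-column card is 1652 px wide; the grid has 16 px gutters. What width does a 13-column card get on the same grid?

Subtracting 11 gutters of 16 leaves 1476 for 12 columns, so c = 123 px.
Span of 13: 13·123 + 12·16 = 1599 + 192 = 1791 px.

1791 px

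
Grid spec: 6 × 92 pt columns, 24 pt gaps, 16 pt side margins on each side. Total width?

704 pt

Total width: 2·16 + 6·92 + 5·24 = 704 pt.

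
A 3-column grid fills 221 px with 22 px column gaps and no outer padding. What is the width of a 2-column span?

140 px

3c + 2·22 = 221 → 3c = 177 → c = 59 px.
Span of 2: 2·59 + 1·22 = 118 + 22 = 140 px.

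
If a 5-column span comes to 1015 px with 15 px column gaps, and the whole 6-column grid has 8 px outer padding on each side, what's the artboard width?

1237 px

5c + 4·15 = 1015 → 5c = 955 → c = 191 px.
Artboard = 2·8 + 6·191 + 5·15 = 16 + 1146 + 75 = 1237 px.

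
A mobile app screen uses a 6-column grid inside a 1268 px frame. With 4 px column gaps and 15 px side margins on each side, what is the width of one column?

Inside the margins: 1268 − 30 = 1238 px.
Subtracting 5 column gaps of 4 leaves 1218 for 6 columns, so c = 203 px.

203 px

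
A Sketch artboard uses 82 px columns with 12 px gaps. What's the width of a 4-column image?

Span of 4: 4·82 + 3·12 = 328 + 36 = 364 px.

364 px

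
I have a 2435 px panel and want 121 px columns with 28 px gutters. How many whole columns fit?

Each extra column adds 121 + 28 = 149 px.
(2435 + 28) / 149 = 16.53, so 16 columns fit.

16 columns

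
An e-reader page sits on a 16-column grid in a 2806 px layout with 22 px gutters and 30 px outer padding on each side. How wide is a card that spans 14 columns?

Content width = 2806 − 2·30 = 2746 px.
16c + 15·22 = 2746 → 16c = 2416 → c = 151 px.
Span of 14: 14·151 + 13·22 = 2114 + 286 = 2400 px.

2400 px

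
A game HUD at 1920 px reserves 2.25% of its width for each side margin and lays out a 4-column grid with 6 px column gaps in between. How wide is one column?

Each margin = 2.25% of 1920 = 43.2 px; content = 1920 − 2·43.2 = 1833.6 px.
4 columns + 3 column gaps: 4c + 3·6 = 1833.6.
4c = 1833.6 − 18 = 1815.6, so c = 453.9 px.

453.9 px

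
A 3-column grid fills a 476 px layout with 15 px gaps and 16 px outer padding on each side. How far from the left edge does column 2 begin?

Inside the margins: 476 − 32 = 444 px.
3c + 2·15 = 444 → 3c = 414 → c = 138 px.
Column 2 starts at margin + 1·(column + gutter) = 16 + 1·153 = 169 px.

169 px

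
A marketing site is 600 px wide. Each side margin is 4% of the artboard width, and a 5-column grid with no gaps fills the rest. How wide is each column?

110.4 px

Margins: 4% × 600 = 24 px each, so content = 600 − 48 = 552 px.
5c = 552 → c = 110.4 px.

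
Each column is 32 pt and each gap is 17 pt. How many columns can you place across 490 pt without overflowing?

Each extra column adds 32 + 17 = 49 pt.
(490 + 17) / 49 = 10.35, so 10 columns fit.

10 columns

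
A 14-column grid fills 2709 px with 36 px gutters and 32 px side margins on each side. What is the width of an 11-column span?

2070.5 px

Inside the margins: 2709 − 64 = 2645 px.
14 columns + 13 gutters: 14c + 13·36 = 2645.
14c = 2645 − 468 = 2177, so c = 155.5 px.
11-column span = 11·155.5 + 10·36 = 2070.5 px.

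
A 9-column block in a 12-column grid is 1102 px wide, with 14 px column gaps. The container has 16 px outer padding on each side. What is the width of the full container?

1506 px

1102 − 8·14 = 990; ÷9 gives c = 110 px.
Total width: 2·16 + 12·110 + 11·14 = 1506 px.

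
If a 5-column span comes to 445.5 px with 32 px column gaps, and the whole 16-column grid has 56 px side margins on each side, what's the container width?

1608 px

5 columns + 4 column gaps: 5c + 4·32 = 445.5.
5c = 445.5 − 128 = 317.5, so c = 63.5 px.
Adding margins, columns and gutters: 112 + 1016 + 480 = 1608 px.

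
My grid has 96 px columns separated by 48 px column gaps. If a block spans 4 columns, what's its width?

528 px

4 columns plus 3 column gaps: 384 + 144 = 528 px.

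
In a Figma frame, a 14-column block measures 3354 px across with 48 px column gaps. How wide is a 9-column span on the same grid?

2139 px

14 columns + 13 column gaps: 14c + 13·48 = 3354.
14c = 3354 − 624 = 2730, so c = 195 px.
Span of 9: 9·195 + 8·48 = 1755 + 384 = 2139 px.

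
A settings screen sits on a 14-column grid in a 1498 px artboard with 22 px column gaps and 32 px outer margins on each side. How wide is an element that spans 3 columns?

290 px

Content width = 1498 − 2·32 = 1434 px.
14 columns + 13 column gaps: 14c + 13·22 = 1434.
14c = 1434 − 286 = 1148, so c = 82 px.
3-column span = 3·82 + 2·22 = 290 px.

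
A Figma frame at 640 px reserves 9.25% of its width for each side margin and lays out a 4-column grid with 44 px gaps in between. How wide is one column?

97.4 px

Margins: 9.25% × 640 = 59.2 px each, so content = 640 − 118.4 = 521.6 px.
521.6 − 3·44 = 389.6; ÷4 gives c = 97.4 px.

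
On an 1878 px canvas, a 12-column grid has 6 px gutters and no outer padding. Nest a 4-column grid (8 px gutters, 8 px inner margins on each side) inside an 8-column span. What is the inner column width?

302.5 px

12 columns + 11 gutters: 12c + 11·6 = 1878.
12c = 1878 − 66 = 1812, so c = 151 px.
Span of 8: 8·151 + 7·6 = 1208 + 42 = 1250 px.
Inner content = 1250 − 2·8 = 1234 px.
4d + 3·8 = 1234 → 4d = 1210 → d = 302.5 px.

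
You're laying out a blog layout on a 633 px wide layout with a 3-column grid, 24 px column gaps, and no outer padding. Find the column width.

633 − 2·24 = 585; ÷3 gives c = 195 px.

195 px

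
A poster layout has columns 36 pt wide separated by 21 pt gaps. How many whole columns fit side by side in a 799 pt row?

14 columns

k columns need k·36 + (k−1)·21 = k·57 − 21.
k·57 − 21 ≤ 799 → k ≤ 820 / 57 ≈ 14.39, so k = 14.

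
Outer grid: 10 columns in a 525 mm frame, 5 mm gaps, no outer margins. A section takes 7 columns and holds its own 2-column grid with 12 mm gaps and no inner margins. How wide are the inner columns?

177 mm

525 − 9·5 = 480; ÷10 gives c = 48 mm.
7 columns plus 6 gaps: 336 + 30 = 366 mm.
2d + 1·12 = 366 → 2d = 354 → d = 177 mm.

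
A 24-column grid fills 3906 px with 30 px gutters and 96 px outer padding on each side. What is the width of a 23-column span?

Content width = 3906 − 2·96 = 3714 px.
Subtracting 23 gutters of 30 leaves 3024 for 24 columns, so c = 126 px.
23-column span = 23·126 + 22·30 = 3558 px.

3558 px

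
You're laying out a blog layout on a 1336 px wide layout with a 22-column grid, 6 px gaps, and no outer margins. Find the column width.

22 columns + 21 gaps: 22c + 21·6 = 1336.
22c = 1336 − 126 = 1210, so c = 55 px.

55 px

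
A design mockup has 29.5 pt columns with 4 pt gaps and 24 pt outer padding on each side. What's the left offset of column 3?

91 pt

Column 3 starts at margin + 2·(column + gutter) = 24 + 2·33.5 = 91 pt.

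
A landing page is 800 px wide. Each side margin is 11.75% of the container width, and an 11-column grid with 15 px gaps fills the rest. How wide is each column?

800 × (1 − 2·11.75%) = 800 × 76.5% = 612 px for the columns.
612 − 10·15 = 462; ÷11 gives c = 42 px.

42 px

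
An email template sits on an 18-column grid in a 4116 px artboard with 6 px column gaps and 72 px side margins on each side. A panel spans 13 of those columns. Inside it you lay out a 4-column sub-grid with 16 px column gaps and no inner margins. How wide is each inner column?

Inside the margins: 4116 − 144 = 3972 px.
18 columns + 17 column gaps: 18c + 17·6 = 3972.
18c = 3972 − 102 = 3870, so c = 215 px.
13 columns plus 12 column gaps: 2795 + 72 = 2867 px.
Subtracting 3 column gaps of 16 leaves 2819 for 4 columns, so d = 704.75 px.

704.75 px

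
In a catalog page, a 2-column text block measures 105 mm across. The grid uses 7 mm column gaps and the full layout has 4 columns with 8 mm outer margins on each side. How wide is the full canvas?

233 mm

105 − 1·7 = 98; ÷2 gives c = 49 mm.
Adding margins, columns and gutters: 16 + 196 + 21 = 233 mm.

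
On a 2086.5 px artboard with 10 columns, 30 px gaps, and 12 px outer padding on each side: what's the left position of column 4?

639.75 px

Inside the margins: 2086.5 − 24 = 2062.5 px.
Subtracting 9 gaps of 30 leaves 1792.5 for 10 columns, so c = 179.25 px.
Column 4 starts at margin + 3·(column + gutter) = 12 + 3·209.25 = 639.75 px.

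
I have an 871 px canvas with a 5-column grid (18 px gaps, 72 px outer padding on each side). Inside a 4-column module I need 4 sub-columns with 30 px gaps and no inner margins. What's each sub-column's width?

122 px

Subtract both margins: 871 − 2·72 = 727 px.
727 − 4·18 = 655; ÷5 gives c = 131 px.
4 columns plus 3 gaps: 524 + 54 = 578 px.
Subtracting 3 gaps of 30 leaves 488 for 4 columns, so d = 122 px.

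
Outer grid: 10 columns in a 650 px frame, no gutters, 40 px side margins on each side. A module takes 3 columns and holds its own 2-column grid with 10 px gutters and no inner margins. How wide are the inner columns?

80.5 px

Take off 80 px of margins, leaving 570 px.
10c = 570 → c = 57 px.
3-column span = 3·57 = 171 px.
2d + 1·10 = 171 → 2d = 161 → d = 80.5 px.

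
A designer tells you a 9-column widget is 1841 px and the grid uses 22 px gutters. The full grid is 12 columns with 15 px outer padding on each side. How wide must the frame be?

2492 px

Subtracting 8 gutters of 22 leaves 1665 for 9 columns, so c = 185 px.
Total width: 2·15 + 12·185 + 11·22 = 2492 px.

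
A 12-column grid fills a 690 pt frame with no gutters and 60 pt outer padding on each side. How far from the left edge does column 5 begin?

250 pt

Take off 120 pt of margins, leaving 570 pt.
12c = 570 → c = 47.5 pt.
Column 5 starts at margin + 4·(column + gutter) = 60 + 4·47.5 = 250 pt.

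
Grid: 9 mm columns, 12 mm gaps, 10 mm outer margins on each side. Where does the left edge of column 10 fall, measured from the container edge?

Each column+gutter stride is 21 mm; 9 of them past the 10 mm margin is 10 + 189 = 199 mm.

199 mm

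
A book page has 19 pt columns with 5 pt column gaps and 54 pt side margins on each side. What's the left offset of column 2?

78 pt

Column 2 starts at margin + 1·(column + gutter) = 54 + 1·24 = 78 pt.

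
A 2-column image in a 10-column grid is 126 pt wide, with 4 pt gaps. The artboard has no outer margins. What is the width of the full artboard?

646 pt

126 − 1·4 = 122; ÷2 gives c = 61 pt.
Summing: 610 + 36 = 646 pt.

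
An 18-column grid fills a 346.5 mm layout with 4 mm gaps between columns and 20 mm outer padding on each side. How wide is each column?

Content width = 346.5 − 2·20 = 306.5 mm.
18c + 17·4 = 306.5 → 18c = 238.5 → c = 13.25 mm.

13.25 mm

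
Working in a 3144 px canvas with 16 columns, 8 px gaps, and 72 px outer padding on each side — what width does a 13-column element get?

2436 px

Content width = 3144 − 2·72 = 3000 px.
3000 − 15·8 = 2880; ÷16 gives c = 180 px.
13 columns plus 12 gaps: 2340 + 96 = 2436 px.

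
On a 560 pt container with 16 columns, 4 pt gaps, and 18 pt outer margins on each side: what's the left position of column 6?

183 pt

Take off 36 pt of margins, leaving 524 pt.
Subtracting 15 gaps of 4 leaves 464 for 16 columns, so c = 29 pt.
Each column+gutter stride is 33 pt; 5 of them past the 18 pt margin is 18 + 165 = 183 pt.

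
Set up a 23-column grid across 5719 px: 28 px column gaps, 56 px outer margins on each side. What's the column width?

217 px

Content width = 5719 − 2·56 = 5607 px.
5607 − 22·28 = 4991; ÷23 gives c = 217 px.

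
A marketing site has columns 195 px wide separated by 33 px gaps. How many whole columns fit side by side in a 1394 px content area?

6 columns

Each extra column adds 195 + 33 = 228 px.
(1394 + 33) / 228 = 6.26, so 6 columns fit.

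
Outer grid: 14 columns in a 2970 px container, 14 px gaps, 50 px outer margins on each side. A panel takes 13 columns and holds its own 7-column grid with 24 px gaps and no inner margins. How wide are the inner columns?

360 px

Take off 100 px of margins, leaving 2870 px.
2870 − 13·14 = 2688; ÷14 gives c = 192 px.
13-column span = 13·192 + 12·14 = 2664 px.
7 columns + 6 gaps: 7d + 6·24 = 2664.
7d = 2664 − 144 = 2520, so d = 360 px.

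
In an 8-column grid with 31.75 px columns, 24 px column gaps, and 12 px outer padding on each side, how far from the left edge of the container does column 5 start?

235 px

Column 5 starts at margin + 4·(column + gutter) = 12 + 4·55.75 = 235 px.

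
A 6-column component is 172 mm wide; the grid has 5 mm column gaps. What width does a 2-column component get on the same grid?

54 mm

Subtracting 5 column gaps of 5 leaves 147 for 6 columns, so c = 24.5 mm.
2-column span = 2·24.5 + 1·5 = 54 mm.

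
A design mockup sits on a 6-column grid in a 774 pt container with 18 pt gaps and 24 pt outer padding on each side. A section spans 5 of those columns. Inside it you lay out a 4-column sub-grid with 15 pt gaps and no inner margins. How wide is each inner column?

139.25 pt

Take off 48 pt of margins, leaving 726 pt.
726 − 5·18 = 636; ÷6 gives c = 106 pt.
5-column span = 5·106 + 4·18 = 602 pt.
Subtracting 3 gaps of 15 leaves 557 for 4 columns, so d = 139.25 pt.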